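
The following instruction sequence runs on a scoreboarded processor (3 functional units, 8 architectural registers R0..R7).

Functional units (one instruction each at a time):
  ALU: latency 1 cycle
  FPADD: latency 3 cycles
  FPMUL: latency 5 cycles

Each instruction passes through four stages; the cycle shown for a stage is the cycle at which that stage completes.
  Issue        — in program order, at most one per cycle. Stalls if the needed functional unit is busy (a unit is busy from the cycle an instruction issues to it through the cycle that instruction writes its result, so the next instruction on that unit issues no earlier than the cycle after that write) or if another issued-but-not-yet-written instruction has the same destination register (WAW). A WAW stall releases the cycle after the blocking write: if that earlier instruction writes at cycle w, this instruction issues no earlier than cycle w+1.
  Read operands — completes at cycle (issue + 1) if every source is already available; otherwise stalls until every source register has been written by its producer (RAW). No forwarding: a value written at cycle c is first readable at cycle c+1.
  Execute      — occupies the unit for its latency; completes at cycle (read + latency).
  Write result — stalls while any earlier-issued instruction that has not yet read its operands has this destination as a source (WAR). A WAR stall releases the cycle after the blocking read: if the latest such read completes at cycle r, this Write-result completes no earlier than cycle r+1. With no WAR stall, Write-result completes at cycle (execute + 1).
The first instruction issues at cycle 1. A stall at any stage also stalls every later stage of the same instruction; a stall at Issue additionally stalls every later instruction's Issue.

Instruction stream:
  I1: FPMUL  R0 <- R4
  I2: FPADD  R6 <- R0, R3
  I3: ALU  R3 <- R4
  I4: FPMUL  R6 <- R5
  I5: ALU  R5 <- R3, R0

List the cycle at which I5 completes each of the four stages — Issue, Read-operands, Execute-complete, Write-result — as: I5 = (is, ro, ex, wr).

I5 = (15, 16, 17, 18)

t=1  I1 issues→FPMUL
t=2  I1 reads | I2 issues→FPADD
t=3  I3 issues→ALU
t=4  I3 reads
t=5  I3 exec-done
t=7  I1 exec-done
t=8  I1 writes R0
t=9  I2 reads
t=10  I3 writes R3
t=12  I2 exec-done
t=13  I2 writes R6
t=14  I4 issues→FPMUL
t=15  I4 reads | I5 issues→ALU
t=16  I5 reads
t=17  I5 exec-done
t=18  I5 writes R5
t=20  I4 exec-done
t=21  I4 writes R6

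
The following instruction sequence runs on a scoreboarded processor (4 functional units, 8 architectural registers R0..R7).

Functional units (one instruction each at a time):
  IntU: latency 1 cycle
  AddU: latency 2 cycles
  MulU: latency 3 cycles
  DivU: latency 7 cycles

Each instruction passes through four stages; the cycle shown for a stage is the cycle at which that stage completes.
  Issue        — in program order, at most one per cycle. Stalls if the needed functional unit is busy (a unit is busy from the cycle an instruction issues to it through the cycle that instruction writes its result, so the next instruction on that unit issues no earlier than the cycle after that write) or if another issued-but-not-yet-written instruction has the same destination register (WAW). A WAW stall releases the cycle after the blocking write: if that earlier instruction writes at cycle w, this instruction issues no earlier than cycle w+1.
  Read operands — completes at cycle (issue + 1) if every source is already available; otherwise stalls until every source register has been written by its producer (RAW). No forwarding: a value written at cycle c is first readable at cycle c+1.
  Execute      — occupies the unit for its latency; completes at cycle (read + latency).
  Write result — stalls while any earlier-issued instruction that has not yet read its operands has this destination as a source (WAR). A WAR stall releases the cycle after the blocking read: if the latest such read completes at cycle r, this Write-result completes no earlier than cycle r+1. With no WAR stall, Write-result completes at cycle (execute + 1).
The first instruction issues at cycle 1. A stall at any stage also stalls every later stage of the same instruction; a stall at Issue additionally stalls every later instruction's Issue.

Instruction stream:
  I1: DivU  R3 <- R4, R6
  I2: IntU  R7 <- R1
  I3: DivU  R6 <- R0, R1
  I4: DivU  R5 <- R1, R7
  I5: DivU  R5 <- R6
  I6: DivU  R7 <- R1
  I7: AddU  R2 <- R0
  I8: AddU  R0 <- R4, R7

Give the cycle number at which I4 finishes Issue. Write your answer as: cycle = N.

c1: I1 dispatched to DivU
c2: I1 operands ready; I2 dispatched to IntU
c3: I2 operands ready
c4: I2 complete
c5: R7←I2
c9: I1 complete
c10: R3←I1
c11: I3 dispatched to DivU
c12: I3 operands ready
c19: I3 complete
c20: R6←I3
c21: I4 dispatched to DivU
c22: I4 operands ready
c29: I4 complete
c30: R5←I4
c31: I5 dispatched to DivU
c32: I5 operands ready
c39: I5 complete
c40: R5←I5
c41: I6 dispatched to DivU
c42: I6 operands ready; I7 dispatched to AddU
c43: I7 operands ready
c45: I7 complete
c46: R2←I7
c47: I8 dispatched to AddU
c49: I6 complete
c50: R7←I6
c51: I8 operands ready
c53: I8 complete
c54: R0←I8

cycle = 21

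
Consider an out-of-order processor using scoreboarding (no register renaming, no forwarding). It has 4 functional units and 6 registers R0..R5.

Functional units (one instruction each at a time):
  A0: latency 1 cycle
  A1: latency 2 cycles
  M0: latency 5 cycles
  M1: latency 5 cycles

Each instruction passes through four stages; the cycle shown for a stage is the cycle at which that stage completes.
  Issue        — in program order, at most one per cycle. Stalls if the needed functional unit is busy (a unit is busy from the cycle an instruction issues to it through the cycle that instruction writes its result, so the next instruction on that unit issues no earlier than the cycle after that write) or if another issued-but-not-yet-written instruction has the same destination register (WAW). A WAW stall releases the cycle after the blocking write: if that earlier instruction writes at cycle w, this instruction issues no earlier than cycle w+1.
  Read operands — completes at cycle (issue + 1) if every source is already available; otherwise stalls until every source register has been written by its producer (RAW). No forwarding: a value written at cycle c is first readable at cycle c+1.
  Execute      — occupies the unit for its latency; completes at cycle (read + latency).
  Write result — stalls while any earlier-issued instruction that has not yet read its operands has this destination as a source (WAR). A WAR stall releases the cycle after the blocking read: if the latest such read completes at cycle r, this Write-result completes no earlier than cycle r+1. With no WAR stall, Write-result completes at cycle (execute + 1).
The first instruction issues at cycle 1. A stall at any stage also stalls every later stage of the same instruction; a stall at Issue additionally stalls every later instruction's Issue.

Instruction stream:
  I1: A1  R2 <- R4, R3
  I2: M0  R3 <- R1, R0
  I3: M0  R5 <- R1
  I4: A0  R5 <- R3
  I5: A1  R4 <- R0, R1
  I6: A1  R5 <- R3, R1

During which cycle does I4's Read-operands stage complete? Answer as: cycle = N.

cycle = 19

cycle 1: I1 issues→A1
cycle 2: I1 reads · I2 issues→M0
cycle 3: I2 reads
cycle 4: I1 exec-done
cycle 5: I1 writes R2
cycle 8: I2 exec-done
cycle 9: I2 writes R3
cycle 10: I3 issues→M0
cycle 11: I3 reads
cycle 16: I3 exec-done
cycle 17: I3 writes R5
cycle 18: I4 issues→A0
cycle 19: I4 reads · I5 issues→A1
cycle 20: I4 exec-done · I5 reads
cycle 21: I4 writes R5
cycle 22: I5 exec-done
cycle 23: I5 writes R4
cycle 24: I6 issues→A1
cycle 25: I6 reads
cycle 27: I6 exec-done
cycle 28: I6 writes R5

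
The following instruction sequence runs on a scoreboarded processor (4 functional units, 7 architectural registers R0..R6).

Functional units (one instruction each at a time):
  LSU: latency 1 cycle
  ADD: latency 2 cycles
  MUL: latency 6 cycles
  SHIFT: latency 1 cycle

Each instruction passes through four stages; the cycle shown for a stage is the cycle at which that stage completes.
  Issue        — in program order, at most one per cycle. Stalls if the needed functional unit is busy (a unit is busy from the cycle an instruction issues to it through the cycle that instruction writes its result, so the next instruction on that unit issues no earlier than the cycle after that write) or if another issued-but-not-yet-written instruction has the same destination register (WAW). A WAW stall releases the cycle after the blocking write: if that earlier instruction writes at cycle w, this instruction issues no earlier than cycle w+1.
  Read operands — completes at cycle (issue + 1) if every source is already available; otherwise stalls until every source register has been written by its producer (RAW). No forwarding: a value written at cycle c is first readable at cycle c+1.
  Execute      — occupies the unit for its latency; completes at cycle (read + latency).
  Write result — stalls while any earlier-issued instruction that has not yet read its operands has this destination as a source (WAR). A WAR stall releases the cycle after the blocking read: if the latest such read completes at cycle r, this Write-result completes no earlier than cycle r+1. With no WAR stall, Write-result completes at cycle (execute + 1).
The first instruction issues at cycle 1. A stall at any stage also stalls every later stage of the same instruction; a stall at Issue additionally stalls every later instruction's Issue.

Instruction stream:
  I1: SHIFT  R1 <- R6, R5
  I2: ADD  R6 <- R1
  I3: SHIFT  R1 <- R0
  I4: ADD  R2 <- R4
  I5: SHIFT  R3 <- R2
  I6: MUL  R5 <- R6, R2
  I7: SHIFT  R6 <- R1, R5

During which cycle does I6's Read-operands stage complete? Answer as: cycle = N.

cycle 1: I1→SHIFT
cycle 2: I1 RO, I2→ADD
cycle 3: I1 EX
cycle 4: I1 WR R1
cycle 5: I2 RO, I3→SHIFT
cycle 6: I3 RO
cycle 7: I2 EX, I3 EX
cycle 8: I2 WR R6, I3 WR R1
cycle 9: I4→ADD
cycle 10: I4 RO, I5→SHIFT
cycle 11: I6→MUL
cycle 12: I4 EX
cycle 13: I4 WR R2
cycle 14: I5 RO, I6 RO
cycle 15: I5 EX
cycle 16: I5 WR R3
cycle 17: I7→SHIFT
cycle 20: I6 EX
cycle 21: I6 WR R5
cycle 22: I7 RO
cycle 23: I7 EX
cycle 24: I7 WR R6

cycle = 14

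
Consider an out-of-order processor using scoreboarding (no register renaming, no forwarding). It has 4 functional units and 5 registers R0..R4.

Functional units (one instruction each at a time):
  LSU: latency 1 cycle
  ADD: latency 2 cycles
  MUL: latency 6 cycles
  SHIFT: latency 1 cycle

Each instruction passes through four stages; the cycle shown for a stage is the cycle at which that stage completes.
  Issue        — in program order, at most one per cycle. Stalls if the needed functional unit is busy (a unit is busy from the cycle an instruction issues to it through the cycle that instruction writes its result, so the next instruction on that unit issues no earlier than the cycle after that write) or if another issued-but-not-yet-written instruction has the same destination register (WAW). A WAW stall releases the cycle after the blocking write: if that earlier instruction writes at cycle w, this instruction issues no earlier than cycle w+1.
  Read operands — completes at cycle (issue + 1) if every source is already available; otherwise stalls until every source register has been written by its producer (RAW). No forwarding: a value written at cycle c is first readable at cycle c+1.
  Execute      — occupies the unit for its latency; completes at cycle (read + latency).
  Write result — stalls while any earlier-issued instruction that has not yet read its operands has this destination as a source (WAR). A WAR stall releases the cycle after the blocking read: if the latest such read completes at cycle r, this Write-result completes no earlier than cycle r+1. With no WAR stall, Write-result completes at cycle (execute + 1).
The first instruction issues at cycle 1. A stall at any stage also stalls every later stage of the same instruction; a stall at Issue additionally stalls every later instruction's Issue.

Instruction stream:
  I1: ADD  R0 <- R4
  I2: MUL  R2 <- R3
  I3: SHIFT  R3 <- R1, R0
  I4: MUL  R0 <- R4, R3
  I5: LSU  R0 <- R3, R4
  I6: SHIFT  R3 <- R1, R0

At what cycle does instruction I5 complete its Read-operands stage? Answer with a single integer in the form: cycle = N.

cycle = 21

t=1  issue I1 (ADD)
t=2  I1 read-ops, issue I2 (MUL)
t=3  I2 read-ops, issue I3 (SHIFT)
t=4  I1 finished on ADD
t=5  I1→R0
t=6  I3 read-ops
t=7  I3 finished on SHIFT
t=8  I3→R3
t=9  I2 finished on MUL
t=10  I2→R2
t=11  issue I4 (MUL)
t=12  I4 read-ops
t=18  I4 finished on MUL
t=19  I4→R0
t=20  issue I5 (LSU)
t=21  I5 read-ops, issue I6 (SHIFT)
t=22  I5 finished on LSU
t=23  I5→R0
t=24  I6 read-ops
t=25  I6 finished on SHIFT
t=26  I6→R3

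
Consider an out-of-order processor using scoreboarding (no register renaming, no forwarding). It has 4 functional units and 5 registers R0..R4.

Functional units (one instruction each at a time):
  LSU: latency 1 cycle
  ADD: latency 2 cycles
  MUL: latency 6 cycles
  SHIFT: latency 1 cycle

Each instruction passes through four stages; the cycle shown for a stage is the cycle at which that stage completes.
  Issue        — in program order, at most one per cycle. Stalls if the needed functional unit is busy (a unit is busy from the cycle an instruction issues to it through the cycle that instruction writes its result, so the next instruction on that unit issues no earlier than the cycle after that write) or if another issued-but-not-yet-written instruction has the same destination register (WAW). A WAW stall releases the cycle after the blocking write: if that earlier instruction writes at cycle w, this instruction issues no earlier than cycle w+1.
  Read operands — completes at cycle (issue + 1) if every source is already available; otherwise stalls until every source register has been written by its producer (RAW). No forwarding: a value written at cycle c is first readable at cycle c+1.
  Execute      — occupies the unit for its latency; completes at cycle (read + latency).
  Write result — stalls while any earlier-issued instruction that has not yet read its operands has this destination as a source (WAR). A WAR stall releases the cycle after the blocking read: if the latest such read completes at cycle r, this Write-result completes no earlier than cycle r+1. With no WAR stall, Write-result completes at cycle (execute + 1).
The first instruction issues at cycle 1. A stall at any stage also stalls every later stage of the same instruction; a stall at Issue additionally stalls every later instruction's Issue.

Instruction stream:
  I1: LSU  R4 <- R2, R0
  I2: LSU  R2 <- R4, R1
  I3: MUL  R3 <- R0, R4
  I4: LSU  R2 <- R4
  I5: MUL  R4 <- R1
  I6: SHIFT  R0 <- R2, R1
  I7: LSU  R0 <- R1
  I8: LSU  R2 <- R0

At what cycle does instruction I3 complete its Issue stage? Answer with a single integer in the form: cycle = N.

t=1  issue I1 (LSU)
t=2  I1 read-ops
t=3  I1 finished on LSU
t=4  I1→R4
t=5  issue I2 (LSU)
t=6  I2 read-ops · issue I3 (MUL)
t=7  I2 finished on LSU · I3 read-ops
t=8  I2→R2
t=9  issue I4 (LSU)
t=10  I4 read-ops
t=11  I4 finished on LSU
t=12  I4→R2
t=13  I3 finished on MUL
t=14  I3→R3
t=15  issue I5 (MUL)
t=16  I5 read-ops · issue I6 (SHIFT)
t=17  I6 read-ops
t=18  I6 finished on SHIFT
t=19  I6→R0
t=20  issue I7 (LSU)
t=21  I7 read-ops
t=22  I5 finished on MUL · I7 finished on LSU
t=23  I5→R4 · I7→R0
t=24  issue I8 (LSU)
t=25  I8 read-ops
t=26  I8 finished on LSU
t=27  I8→R2

cycle = 6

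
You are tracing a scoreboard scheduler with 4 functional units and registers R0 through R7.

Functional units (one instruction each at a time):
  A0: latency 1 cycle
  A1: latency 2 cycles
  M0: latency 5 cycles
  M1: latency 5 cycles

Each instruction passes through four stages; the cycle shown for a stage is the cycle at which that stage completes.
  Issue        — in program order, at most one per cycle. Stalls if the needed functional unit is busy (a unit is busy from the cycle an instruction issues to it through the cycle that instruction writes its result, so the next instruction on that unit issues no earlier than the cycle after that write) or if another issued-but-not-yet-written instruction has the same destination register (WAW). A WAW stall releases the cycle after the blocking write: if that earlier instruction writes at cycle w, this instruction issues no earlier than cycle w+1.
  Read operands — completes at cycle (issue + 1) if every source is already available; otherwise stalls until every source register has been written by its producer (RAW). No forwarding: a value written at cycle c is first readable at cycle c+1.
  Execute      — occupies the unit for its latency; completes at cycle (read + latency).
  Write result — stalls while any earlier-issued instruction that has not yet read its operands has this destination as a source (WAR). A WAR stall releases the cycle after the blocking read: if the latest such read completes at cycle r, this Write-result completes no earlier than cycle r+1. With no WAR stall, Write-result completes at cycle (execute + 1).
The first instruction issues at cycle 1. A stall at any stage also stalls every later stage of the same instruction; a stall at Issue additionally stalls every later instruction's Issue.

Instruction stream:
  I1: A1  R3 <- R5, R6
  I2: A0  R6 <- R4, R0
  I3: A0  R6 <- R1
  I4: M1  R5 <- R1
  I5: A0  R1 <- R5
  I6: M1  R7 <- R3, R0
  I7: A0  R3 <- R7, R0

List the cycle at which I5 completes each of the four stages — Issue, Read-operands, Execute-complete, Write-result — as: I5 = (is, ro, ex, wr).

I5 = (10, 15, 16, 17)

I1 -> (1, 2, 4, 5)
I2 -> (2, 3, 4, 5)
I3 -> (6, 7, 8, 9)  // struct: A0 busy until I2 writes@5
I4 -> (7, 8, 13, 14)
I5 -> (10, 15, 16, 17)  // struct: A0 busy until I3 writes@9, RAW R5: wait I4 write@14
I6 -> (15, 16, 21, 22)  // struct: M1 busy until I4 writes@14
I7 -> (18, 23, 24, 25)  // struct: A0 busy until I5 writes@17, RAW R7: wait I6 write@22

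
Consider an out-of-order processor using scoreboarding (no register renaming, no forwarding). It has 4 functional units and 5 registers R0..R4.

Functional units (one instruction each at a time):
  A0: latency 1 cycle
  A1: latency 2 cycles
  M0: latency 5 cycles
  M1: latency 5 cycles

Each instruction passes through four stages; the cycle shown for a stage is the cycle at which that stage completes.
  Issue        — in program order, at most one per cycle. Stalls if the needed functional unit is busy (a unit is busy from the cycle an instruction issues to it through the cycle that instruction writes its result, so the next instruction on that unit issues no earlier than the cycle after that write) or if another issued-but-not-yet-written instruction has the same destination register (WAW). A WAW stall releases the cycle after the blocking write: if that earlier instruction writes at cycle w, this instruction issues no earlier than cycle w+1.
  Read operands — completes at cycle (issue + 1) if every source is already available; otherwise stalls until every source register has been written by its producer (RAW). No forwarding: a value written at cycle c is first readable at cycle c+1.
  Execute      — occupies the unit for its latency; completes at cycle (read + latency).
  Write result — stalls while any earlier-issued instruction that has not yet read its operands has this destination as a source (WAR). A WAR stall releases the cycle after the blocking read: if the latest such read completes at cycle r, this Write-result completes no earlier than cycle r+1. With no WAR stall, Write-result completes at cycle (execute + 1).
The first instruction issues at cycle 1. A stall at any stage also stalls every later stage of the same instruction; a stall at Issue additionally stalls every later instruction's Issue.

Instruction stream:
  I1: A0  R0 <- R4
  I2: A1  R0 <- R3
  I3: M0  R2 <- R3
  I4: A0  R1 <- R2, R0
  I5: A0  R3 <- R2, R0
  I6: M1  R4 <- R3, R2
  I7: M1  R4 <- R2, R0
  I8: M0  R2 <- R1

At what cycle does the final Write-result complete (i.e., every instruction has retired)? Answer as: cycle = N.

cycle = 36

cycle 1: I1→A0
cycle 2: I1 RO
cycle 3: I1 EX
cycle 4: I1 WR R0
cycle 5: I2→A1
cycle 6: I2 RO · I3→M0
cycle 7: I3 RO · I4→A0
cycle 8: I2 EX
cycle 9: I2 WR R0
cycle 12: I3 EX
cycle 13: I3 WR R2
cycle 14: I4 RO
cycle 15: I4 EX
cycle 16: I4 WR R1
cycle 17: I5→A0
cycle 18: I5 RO · I6→M1
cycle 19: I5 EX
cycle 20: I5 WR R3
cycle 21: I6 RO
cycle 26: I6 EX
cycle 27: I6 WR R4
cycle 28: I7→M1
cycle 29: I7 RO · I8→M0
cycle 30: I8 RO
cycle 34: I7 EX
cycle 35: I7 WR R4 · I8 EX
cycle 36: I8 WR R2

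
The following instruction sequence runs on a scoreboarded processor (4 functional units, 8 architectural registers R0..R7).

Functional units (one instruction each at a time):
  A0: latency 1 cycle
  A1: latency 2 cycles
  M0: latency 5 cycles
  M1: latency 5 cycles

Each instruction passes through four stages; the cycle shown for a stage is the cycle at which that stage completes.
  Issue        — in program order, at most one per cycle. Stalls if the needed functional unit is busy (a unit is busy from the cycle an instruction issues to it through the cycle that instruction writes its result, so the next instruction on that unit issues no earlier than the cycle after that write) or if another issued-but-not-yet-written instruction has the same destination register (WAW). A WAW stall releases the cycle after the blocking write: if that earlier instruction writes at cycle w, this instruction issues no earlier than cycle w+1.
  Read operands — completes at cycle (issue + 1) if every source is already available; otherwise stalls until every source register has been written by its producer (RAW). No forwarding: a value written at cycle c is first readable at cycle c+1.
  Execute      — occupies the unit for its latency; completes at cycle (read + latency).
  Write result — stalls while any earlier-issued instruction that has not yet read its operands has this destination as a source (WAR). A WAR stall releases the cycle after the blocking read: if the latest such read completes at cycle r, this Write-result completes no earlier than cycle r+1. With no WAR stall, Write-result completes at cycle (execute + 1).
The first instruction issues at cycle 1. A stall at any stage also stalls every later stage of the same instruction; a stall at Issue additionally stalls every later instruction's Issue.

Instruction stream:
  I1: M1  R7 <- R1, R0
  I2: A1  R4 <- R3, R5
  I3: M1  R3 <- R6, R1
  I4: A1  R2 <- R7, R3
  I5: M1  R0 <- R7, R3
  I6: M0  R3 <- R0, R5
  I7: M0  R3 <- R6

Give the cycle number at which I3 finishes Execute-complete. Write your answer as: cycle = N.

cycle = 15

I1  is:1  ro:2  ex:7  wr:8
I2  is:2  ro:3  ex:5  wr:6
I3  is:9  ro:10  ex:15  wr:16  — struct: M1 busy until I1 writes@8
I4  is:10  ro:17  ex:19  wr:20  — RAW R3: wait I3 write@16
I5  is:17  ro:18  ex:23  wr:24  — struct: M1 busy until I3 writes@16
I6  is:18  ro:25  ex:30  wr:31  — RAW R0: wait I5 write@24
I7  is:32  ro:33  ex:38  wr:39  — struct: M0 busy until I6 writes@31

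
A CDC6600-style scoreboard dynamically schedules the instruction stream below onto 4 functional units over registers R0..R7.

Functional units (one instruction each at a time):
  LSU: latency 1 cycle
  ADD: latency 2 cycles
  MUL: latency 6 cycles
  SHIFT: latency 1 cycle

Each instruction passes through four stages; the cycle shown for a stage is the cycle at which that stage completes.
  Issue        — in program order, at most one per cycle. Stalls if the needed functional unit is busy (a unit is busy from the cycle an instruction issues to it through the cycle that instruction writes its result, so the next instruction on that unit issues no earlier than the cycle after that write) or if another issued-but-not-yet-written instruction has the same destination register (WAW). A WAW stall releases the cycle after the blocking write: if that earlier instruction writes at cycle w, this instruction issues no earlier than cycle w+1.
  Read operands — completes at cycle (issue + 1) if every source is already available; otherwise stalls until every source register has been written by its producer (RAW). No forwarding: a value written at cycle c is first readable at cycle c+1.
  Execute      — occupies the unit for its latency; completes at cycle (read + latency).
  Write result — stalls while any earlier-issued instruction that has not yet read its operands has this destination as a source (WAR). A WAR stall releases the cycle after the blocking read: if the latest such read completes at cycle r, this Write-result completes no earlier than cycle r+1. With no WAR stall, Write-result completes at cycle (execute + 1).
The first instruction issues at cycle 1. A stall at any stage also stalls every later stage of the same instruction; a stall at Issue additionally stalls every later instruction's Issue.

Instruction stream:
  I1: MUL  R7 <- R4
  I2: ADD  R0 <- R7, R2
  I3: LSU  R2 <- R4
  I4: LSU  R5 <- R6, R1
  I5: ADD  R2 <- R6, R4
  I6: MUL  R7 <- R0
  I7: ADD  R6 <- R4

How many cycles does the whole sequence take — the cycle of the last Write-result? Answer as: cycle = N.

1) issue 1, read 2, done 8, write 9
2) issue 2, read 10, done 12, write 13  <RAW R7: wait I1 write@9>
3) issue 3, read 4, done 5, write 11  <WAR R2: wait I2 read@10>
4) issue 12, read 13, done 14, write 15  <struct: LSU busy until I3 writes@11>
5) issue 14, read 15, done 17, write 18  <struct: ADD busy until I2 writes@13>
6) issue 15, read 16, done 22, write 23
7) issue 19, read 20, done 22, write 23  <struct: ADD busy until I5 writes@18>

cycle = 23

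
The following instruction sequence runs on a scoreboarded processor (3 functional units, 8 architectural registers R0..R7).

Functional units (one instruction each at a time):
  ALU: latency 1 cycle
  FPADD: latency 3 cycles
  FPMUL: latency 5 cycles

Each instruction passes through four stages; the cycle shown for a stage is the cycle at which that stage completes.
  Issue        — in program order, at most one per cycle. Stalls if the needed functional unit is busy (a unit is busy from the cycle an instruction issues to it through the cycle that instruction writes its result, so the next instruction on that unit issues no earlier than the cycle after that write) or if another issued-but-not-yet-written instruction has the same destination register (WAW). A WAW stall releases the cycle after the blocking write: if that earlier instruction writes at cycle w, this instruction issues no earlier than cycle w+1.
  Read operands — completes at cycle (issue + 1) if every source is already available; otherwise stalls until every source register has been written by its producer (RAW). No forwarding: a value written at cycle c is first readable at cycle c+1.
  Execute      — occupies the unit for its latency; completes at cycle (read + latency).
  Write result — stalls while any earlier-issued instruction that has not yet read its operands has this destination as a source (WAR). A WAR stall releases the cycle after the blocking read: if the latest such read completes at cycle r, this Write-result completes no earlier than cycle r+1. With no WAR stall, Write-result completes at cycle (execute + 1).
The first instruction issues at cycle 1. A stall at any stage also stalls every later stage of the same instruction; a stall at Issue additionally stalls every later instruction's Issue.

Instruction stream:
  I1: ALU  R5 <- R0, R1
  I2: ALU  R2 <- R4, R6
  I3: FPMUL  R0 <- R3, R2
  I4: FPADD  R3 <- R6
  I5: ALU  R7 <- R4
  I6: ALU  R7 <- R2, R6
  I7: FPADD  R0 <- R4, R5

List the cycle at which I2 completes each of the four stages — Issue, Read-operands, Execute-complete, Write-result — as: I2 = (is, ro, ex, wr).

t=1  I1 dispatched to ALU
t=2  I1 operands ready
t=3  I1 complete
t=4  R5←I1
t=5  I2 dispatched to ALU
t=6  I2 operands ready, I3 dispatched to FPMUL
t=7  I2 complete, I4 dispatched to FPADD
t=8  R2←I2, I4 operands ready
t=9  I3 operands ready, I5 dispatched to ALU
t=10  I5 operands ready
t=11  I4 complete, I5 complete
t=12  R3←I4, R7←I5
t=13  I6 dispatched to ALU
t=14  I3 complete, I6 operands ready
t=15  R0←I3, I6 complete
t=16  R7←I6, I7 dispatched to FPADD
t=17  I7 operands ready
t=20  I7 complete
t=21  R0←I7

I2 = (5, 6, 7, 8)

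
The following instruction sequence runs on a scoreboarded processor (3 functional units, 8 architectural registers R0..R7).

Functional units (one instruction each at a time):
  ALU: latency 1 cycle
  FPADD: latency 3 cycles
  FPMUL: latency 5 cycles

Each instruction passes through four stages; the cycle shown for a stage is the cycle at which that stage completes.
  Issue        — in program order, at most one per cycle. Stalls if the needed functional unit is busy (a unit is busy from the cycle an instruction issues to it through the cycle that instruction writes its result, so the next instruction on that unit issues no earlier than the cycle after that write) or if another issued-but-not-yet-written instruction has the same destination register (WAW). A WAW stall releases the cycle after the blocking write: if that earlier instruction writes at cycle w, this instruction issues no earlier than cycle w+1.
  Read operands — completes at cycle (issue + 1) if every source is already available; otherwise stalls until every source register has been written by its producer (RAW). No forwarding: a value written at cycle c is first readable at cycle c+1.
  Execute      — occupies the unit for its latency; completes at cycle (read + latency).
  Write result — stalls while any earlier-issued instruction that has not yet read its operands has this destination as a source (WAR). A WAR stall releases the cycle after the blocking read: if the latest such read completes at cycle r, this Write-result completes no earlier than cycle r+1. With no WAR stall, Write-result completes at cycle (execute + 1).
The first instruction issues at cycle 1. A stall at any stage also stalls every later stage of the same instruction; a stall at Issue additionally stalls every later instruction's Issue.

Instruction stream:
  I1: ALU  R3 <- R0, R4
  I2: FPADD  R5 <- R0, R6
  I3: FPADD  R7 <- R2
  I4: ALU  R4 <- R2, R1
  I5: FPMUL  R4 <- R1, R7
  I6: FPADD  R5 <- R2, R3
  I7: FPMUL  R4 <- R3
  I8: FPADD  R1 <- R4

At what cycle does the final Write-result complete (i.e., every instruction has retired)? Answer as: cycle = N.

cycle 1: I1→ALU
cycle 2: I1 RO | I2→FPADD
cycle 3: I1 EX | I2 RO
cycle 4: I1 WR R3
cycle 6: I2 EX
cycle 7: I2 WR R5
cycle 8: I3→FPADD
cycle 9: I3 RO | I4→ALU
cycle 10: I4 RO
cycle 11: I4 EX
cycle 12: I3 EX | I4 WR R4
cycle 13: I3 WR R7 | I5→FPMUL
cycle 14: I5 RO | I6→FPADD
cycle 15: I6 RO
cycle 18: I6 EX
cycle 19: I5 EX | I6 WR R5
cycle 20: I5 WR R4
cycle 21: I7→FPMUL
cycle 22: I7 RO | I8→FPADD
cycle 27: I7 EX
cycle 28: I7 WR R4
cycle 29: I8 RO
cycle 32: I8 EX
cycle 33: I8 WR R1

cycle = 33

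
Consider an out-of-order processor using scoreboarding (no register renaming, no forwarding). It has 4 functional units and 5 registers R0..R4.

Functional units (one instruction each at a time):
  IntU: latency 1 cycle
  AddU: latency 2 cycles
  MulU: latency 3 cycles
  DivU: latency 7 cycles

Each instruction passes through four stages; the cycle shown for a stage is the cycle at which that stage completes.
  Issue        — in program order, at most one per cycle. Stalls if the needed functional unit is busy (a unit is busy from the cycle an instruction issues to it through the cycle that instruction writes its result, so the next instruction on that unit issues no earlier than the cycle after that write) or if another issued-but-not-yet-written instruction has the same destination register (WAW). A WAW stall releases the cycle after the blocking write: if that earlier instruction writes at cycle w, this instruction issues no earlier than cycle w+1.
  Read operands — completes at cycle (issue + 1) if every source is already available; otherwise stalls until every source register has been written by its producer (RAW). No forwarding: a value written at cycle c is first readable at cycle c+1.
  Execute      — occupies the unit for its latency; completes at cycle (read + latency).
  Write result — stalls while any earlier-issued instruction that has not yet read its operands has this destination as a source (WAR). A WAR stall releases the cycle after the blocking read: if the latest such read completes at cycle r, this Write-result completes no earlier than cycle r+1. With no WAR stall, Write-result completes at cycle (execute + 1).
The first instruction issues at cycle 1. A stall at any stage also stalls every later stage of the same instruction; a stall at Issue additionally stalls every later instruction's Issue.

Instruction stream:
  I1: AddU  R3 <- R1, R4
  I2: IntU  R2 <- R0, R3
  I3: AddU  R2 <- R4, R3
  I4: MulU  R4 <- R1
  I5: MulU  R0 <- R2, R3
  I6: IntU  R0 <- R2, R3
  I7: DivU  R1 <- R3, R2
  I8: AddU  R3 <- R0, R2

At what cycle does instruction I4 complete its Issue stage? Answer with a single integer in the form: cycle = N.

1) issue 1, read 2, done 4, write 5
2) issue 2, read 6, done 7, write 8  <RAW R3: wait I1 write@5>
3) issue 9, read 10, done 12, write 13  <WAW R2: wait I2 write@8>
4) issue 10, read 11, done 14, write 15
5) issue 16, read 17, done 20, write 21  <struct: MulU busy until I4 writes@15>
6) issue 22, read 23, done 24, write 25  <WAW R0: wait I5 write@21>
7) issue 23, read 24, done 31, write 32
8) issue 24, read 26, done 28, write 29  <RAW R0: wait I6 write@25>

cycle = 10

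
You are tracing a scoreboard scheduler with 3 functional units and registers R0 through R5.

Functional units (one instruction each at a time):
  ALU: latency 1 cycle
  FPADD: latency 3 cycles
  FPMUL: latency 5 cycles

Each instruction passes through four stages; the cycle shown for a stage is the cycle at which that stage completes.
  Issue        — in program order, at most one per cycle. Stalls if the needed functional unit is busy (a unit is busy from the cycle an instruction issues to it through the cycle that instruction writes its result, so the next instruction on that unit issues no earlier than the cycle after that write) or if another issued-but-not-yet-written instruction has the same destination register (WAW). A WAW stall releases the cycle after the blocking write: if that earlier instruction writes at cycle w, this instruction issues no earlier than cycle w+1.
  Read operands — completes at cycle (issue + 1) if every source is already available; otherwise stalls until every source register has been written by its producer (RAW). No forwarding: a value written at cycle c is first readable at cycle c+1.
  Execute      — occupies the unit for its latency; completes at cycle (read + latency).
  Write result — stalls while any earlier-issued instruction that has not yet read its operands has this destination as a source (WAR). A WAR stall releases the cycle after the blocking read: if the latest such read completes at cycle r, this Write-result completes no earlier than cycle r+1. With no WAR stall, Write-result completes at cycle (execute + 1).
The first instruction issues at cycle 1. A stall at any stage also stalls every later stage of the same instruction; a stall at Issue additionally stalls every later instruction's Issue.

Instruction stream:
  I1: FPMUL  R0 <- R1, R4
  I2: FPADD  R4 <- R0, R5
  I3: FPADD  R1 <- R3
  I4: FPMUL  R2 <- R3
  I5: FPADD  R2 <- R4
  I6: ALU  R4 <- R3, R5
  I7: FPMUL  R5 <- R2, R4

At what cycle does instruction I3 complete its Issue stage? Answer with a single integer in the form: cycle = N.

cycle = 14

I1: IS=1 RO=2 EX=7 WR=8
I2: IS=2 RO=9 EX=12 WR=13  [RAW R0: wait I1 write@8]
I3: IS=14 RO=15 EX=18 WR=19  [struct: FPADD busy until I2 writes@13]
I4: IS=15 RO=16 EX=21 WR=22
I5: IS=23 RO=24 EX=27 WR=28  [WAW R2: wait I4 write@22]
I6: IS=24 RO=25 EX=26 WR=27
I7: IS=25 RO=29 EX=34 WR=35  [RAW R2: wait I5 write@28]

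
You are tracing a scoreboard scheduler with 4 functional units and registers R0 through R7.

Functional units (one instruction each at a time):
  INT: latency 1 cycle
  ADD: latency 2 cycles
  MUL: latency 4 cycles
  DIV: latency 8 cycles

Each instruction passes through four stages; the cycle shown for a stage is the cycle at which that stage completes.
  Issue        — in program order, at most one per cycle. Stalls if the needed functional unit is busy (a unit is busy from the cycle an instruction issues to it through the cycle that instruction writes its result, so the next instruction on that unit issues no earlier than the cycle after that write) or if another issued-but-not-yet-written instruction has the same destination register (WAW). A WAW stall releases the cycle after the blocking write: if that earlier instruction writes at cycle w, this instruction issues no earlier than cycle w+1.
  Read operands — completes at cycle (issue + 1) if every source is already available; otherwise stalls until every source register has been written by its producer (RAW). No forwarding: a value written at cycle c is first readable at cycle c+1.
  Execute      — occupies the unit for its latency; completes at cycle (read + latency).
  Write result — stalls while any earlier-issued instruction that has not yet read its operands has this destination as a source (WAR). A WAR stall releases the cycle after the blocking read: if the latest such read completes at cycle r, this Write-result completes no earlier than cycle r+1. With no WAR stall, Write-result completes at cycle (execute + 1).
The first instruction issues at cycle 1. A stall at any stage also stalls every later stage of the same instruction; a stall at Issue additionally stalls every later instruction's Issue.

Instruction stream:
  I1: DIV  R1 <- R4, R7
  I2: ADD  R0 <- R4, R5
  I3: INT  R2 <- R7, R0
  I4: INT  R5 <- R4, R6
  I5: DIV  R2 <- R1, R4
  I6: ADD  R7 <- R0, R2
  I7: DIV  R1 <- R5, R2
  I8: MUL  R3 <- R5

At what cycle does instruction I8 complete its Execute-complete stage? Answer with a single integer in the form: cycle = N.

t=1  I1 dispatched to DIV
t=2  I1 operands ready; I2 dispatched to ADD
t=3  I2 operands ready; I3 dispatched to INT
t=5  I2 complete
t=6  R0←I2
t=7  I3 operands ready
t=8  I3 complete
t=9  R2←I3
t=10  I1 complete; I4 dispatched to INT
t=11  R1←I1; I4 operands ready
t=12  I4 complete; I5 dispatched to DIV
t=13  R5←I4; I5 operands ready; I6 dispatched to ADD
t=21  I5 complete
t=22  R2←I5
t=23  I6 operands ready; I7 dispatched to DIV
t=24  I7 operands ready; I8 dispatched to MUL
t=25  I6 complete; I8 operands ready
t=26  R7←I6
t=29  I8 complete
t=30  R3←I8
t=32  I7 complete
t=33  R1←I7

cycle = 29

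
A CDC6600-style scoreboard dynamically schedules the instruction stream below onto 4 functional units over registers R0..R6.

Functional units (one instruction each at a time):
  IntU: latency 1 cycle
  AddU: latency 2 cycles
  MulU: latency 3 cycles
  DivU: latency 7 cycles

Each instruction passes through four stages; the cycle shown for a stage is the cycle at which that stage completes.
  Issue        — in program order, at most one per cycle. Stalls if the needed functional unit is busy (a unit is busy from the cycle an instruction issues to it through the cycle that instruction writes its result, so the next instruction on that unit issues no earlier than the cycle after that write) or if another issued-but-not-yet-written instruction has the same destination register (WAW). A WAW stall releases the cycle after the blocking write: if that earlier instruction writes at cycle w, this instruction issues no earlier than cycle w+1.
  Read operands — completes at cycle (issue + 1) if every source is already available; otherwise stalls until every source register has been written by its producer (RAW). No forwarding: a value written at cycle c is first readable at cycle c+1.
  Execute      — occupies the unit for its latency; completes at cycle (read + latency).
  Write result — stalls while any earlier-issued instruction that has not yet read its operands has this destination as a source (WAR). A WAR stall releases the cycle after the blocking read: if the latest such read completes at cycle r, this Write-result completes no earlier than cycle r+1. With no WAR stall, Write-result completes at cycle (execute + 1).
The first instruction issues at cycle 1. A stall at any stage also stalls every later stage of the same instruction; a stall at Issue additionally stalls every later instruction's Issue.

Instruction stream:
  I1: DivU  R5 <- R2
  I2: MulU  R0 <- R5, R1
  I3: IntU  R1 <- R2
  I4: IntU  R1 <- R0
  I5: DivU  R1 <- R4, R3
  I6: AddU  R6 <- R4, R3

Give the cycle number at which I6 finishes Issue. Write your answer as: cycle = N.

cycle = 20

[1] I1 dispatched to DivU
[2] I1 operands ready, I2 dispatched to MulU
[3] I3 dispatched to IntU
[4] I3 operands ready
[5] I3 complete
[9] I1 complete
[10] R5←I1
[11] I2 operands ready
[12] R1←I3
[13] I4 dispatched to IntU
[14] I2 complete
[15] R0←I2
[16] I4 operands ready
[17] I4 complete
[18] R1←I4
[19] I5 dispatched to DivU
[20] I5 operands ready, I6 dispatched to AddU
[21] I6 operands ready
[23] I6 complete
[24] R6←I6
[27] I5 complete
[28] R1←I5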